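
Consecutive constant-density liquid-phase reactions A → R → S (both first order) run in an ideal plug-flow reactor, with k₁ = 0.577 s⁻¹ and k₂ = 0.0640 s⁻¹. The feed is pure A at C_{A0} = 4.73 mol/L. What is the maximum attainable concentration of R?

Evaluating C_R at τ_opt = ln(k₂/k₁)/(k₂−k₁) gives C_{R,max}/C_{A0} = (k₁/k₂)^[k₂/(k₂−k₁)].
= (0.577/0.0640)^(0.0640/(0.0640−0.577)) = (9.016)^(-0.1248) = 0.7601.
C_{R,max} = 0.7601×4.73 = 3.60 mol/L.

3.60 mol/L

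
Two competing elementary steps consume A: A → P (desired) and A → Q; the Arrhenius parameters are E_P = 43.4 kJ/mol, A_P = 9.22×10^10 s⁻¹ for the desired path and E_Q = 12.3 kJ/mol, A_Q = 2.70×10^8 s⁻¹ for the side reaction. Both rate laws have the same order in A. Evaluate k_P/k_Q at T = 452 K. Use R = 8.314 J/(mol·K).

0.0869

k_P/k_Q = (A_P/A_Q)·exp[−(E_P−E_Q)/(RT)] = (A_P/A_Q)·exp[(E_Q−E_P)/(RT)].
(E_Q−E_P)/(RT) = (12.3−43.4)×10³/(8.314×452) = -31100/3758 = -8.276.
k_P/k_Q = (9.22×10^10/2.70×10^8)·exp(-8.276) = 341.5 × 2.546×10^-4 = 0.0869.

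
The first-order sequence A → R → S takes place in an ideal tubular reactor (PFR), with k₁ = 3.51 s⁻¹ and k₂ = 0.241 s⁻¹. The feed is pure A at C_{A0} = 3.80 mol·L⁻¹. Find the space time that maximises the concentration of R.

0.819 s

The intermediate peaks when r₁ = r₂, i.e. k₁e^(−k₁τ) = k₂e^(−k₂τ), giving τ_opt = ln(k₂/k₁)/(k₂−k₁).
= ln(0.241/3.51)/(0.241−3.51) = ln(0.06866)/-3.269 = -2.679/-3.269 = 0.819 s.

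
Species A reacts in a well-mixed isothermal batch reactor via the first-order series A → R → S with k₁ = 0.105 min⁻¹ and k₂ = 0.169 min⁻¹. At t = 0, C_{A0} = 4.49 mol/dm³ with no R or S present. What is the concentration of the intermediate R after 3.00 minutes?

0.939 mol/dm³

For first-order series with pure A initially, C_R(t) = k₁C_{A0}/(k₂−k₁)·(e^(−k₁t) − e^(−k₂t)).
e^(−k₁t) = e^(−0.105×3.00) = e^(−0.3150) = 0.7298; e^(−k₂t) = e^(−0.5070) = 0.6023.
C_R = 0.105×4.49/(0.169−0.105) × (0.7298−0.6023) = 7.366×0.1275 = 0.9391 mol/dm³.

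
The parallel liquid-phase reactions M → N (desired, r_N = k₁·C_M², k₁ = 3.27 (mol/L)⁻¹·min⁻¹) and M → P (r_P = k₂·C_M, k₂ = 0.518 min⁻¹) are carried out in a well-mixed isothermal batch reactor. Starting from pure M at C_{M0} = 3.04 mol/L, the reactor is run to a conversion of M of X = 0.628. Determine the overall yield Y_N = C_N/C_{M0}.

0.581

C_M = C_{M0}(1−X) = 1.131 mol/L.
Along a PFR/batch, dC_P/dC_M = −r_P/(r_N+r_P) = −k₂/(k₂+k₁·C_M).
Integrating from C_{M0} to C_M: C_P = (0.518/3.27)·ln[(0.518+3.27·3.04)/(0.518+3.27·1.13)] = 0.1584·ln(10.46/4.216) = 0.1439 mol/L.
Then C_N = (C_{M0}−C_M) − C_P = 1.909 − 0.1439 = 1.765 mol/L.
Y_N = C_N/C_{M0} = 1.765/3.04 = 0.581.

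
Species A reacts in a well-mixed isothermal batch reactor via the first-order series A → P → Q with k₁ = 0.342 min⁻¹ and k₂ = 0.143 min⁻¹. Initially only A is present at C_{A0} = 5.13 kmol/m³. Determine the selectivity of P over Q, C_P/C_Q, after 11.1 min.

The intermediate concentration in a first-order A→B→C sequence is C_P = k₁C_{A0}(e^(−k₁t) − e^(−k₂t))/(k₂−k₁).
e^(−k₁t) = e^(−0.342×11.1) = e^(−3.796) = 0.02246; e^(−k₂t) = e^(−1.587) = 0.2045.
C_P = 0.342×5.13/(0.143−0.342) × (0.02246−0.2045) = (-8.816)×(-0.1820) = 1.605 kmol/m³.
C_A = C_{A0}e^(−k₁t) = 0.1152 kmol/m³, so C_Q = C_{A0}−C_A−C_P = 3.410 kmol/m³; C_P/C_Q = 0.471.

0.471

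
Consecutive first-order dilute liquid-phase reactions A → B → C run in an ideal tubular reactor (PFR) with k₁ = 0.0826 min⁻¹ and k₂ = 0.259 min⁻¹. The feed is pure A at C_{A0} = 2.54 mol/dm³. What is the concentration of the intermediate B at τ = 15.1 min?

For first-order series with pure A initially, C_B(τ) = k₁C_{A0}/(k₂−k₁)·(e^(−k₁τ) − e^(−k₂τ)).
e^(−k₁τ) = e^(−0.0826×15.1) = e^(−1.247) = 0.2873; e^(−k₂τ) = e^(−3.911) = 0.02002.
C_B = 0.0826×2.54/(0.259−0.0826) × (0.2873−0.02002) = 1.189×0.2673 = 0.3179 mol/dm³.

0.318 mol/dm³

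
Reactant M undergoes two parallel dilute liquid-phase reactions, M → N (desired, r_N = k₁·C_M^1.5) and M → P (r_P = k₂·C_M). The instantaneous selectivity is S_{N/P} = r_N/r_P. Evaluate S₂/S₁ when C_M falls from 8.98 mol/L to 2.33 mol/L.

S_{N/P} = (k₁/k₂)·C_M^0.5, so S₂/S₁ = (C_{M,2}/C_{M,1})^0.5.
= (2.33/8.98)^0.5 = (0.2595)^0.5 = 0.509.
Selectivity toward N falls as C_M falls — high-concentration operation is favoured.

0.509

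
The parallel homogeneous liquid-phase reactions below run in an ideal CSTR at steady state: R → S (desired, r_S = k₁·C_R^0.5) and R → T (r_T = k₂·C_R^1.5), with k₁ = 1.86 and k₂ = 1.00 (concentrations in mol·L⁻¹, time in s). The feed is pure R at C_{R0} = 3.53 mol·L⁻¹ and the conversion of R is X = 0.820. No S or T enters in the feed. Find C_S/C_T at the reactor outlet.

Exit C_R = C_{R0}(1−X) = 3.53×0.180 = 0.6354 mol·L⁻¹.
A CSTR operates uniformly at the exit composition, giving r_S = 1.483 and r_T = 0.5065 (each k·C_R^n at C_R = 0.6354).
Overall selectivity = C_S/C_T = r_Sτ/(r_Tτ) = r_S/r_T = 2.93.

2.93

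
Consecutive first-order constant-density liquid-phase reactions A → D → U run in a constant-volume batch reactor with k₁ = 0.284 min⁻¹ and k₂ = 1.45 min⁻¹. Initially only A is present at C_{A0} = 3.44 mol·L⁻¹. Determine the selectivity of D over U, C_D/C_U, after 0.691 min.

1.64

The intermediate concentration in a first-order A→B→C sequence is C_D = k₁C_{A0}(e^(−k₁t) − e^(−k₂t))/(k₂−k₁).
e^(−k₁t) = e^(−0.284×0.691) = e^(−0.1962) = 0.8218; e^(−k₂t) = e^(−1.002) = 0.3672.
C_D = 0.284×3.44/(1.45−0.284) × (0.8218−0.3672) = 0.8379×0.4546 = 0.3809 mol·L⁻¹.
C_A = C_{A0}e^(−k₁t) = 2.827 mol·L⁻¹, so C_U = C_{A0}−C_A−C_D = 0.2320 mol·L⁻¹; C_D/C_U = 1.64.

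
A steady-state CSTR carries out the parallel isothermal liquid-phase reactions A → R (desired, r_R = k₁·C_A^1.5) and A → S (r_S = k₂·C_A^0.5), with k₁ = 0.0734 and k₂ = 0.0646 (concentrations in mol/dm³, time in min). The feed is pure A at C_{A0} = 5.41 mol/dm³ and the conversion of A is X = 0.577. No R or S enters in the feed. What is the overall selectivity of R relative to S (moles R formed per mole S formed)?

Exit C_A = C_{A0}(1−X) = 5.41×0.423 = 2.288 mol/dm³.
In a CSTR the entire volume is at exit conditions, so r_R = 0.0734×2.288^1.5 = 0.2541 and r_S = 0.0646×2.288^0.5 = 0.09772.
Overall selectivity = C_R/C_S = r_Rτ/(r_Sτ) = r_R/r_S = 2.60.

2.60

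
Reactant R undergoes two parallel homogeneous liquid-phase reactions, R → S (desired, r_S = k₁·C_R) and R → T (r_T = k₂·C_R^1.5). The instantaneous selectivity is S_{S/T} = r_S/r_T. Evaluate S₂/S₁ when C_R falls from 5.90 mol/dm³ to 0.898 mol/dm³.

2.56

S_{S/T} = (k₁/k₂)·C_R^-0.5, so S₂/S₁ = (C_{R,2}/C_{R,1})^-0.5.
= (0.898/5.90)^(-0.5) = (0.1522)^(-0.5) = 2.56.
Selectivity toward S rises as C_R falls — low-concentration operation is favoured.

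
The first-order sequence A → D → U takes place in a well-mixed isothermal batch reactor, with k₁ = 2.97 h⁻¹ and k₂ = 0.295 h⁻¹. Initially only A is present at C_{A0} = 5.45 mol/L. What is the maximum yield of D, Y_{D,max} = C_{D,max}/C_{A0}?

At the optimum, C_{D,max}/C_{A0} = (k₁/k₂)^[k₂/(k₂−k₁)].
= (2.97/0.295)^(0.295/(0.295−2.97)) = (10.07)^(-0.1103) = 0.7752.

0.775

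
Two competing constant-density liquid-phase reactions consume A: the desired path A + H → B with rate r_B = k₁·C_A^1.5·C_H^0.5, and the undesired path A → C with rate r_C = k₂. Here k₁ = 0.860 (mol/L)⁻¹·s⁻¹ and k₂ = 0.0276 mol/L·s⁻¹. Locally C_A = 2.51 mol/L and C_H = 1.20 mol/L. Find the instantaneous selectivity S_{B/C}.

136

S_{B/C} = r_B/r_C = (k₁·C_A^1.5·C_H^0.5)/(k₂) = (k₁/k₂)·C_A^1.5·C_H^0.5.
= (0.860×2.510^1.5×1.200^0.5) / (0.0276) = 3.746/0.02760 = 136.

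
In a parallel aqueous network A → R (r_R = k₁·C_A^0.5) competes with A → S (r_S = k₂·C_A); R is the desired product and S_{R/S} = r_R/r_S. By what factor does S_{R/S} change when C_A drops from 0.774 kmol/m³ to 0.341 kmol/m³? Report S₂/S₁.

S_{R/S} = (k₁/k₂)·C_A^-0.5, so S₂/S₁ = (C_{A,2}/C_{A,1})^-0.5.
= (0.341/0.774)^(-0.5) = (0.4406)^(-0.5) = 1.51.
Selectivity toward R rises as C_A falls — low-concentration operation is favoured.

1.51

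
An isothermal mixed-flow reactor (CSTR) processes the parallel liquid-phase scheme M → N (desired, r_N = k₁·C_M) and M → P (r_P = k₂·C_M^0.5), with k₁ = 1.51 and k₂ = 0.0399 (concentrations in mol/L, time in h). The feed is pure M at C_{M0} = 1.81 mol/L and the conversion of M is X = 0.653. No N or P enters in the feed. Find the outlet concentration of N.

Exit C_M = C_{M0}(1−X) = 1.81×0.347 = 0.6281 mol/L.
In a CSTR the entire volume is at exit conditions, so r_N = 1.51×0.6281 = 0.9484 and r_P = 0.0399×0.6281^0.5 = 0.03162.
Fraction of consumed M going to N: r_N/(r_N+r_P) = 0.9677.
C_N = 0.9677·C_{M0}·X = 0.9677×1.81×0.653 = 1.14 mol/L.

1.14 mol/L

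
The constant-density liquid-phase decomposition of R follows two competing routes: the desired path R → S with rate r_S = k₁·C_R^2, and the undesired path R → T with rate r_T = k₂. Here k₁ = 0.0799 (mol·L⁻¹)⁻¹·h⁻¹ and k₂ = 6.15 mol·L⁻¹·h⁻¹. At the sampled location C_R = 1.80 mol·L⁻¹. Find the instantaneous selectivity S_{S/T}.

0.0421

S_{S/T} = r_S/r_T = (k₁·C_R^2)/(k₂) = (k₁/k₂)·C_R^2.
= (0.0799×1.800^2) / (6.15) = 0.2589/6.150 = 0.0421.
Since the desired path is higher order in R, keeping C_R high (PFR or concentrated feed) favours S.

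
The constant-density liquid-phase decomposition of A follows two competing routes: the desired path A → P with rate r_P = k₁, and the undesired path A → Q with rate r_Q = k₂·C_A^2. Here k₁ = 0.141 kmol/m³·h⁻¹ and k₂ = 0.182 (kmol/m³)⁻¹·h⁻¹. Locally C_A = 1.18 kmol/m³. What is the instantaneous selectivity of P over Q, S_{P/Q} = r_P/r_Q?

0.556

S_{P/Q} = r_P/r_Q = (k₁)/(k₂·C_A^2) = (k₁/k₂)·C_A^-2.
= (0.141) / (0.182×1.180^2) = 0.1410/0.2534 = 0.556.
The undesired path is higher order in A, so low C_A (CSTR or dilute feed) favours P.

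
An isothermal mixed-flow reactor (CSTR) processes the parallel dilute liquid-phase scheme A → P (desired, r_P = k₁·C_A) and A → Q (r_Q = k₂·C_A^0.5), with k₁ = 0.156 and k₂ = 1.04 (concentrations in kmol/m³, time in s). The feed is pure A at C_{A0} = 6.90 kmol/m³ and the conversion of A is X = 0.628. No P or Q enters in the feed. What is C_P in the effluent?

0.840 kmol/m³

Exit C_A = C_{A0}(1−X) = 6.90×0.372 = 2.567 kmol/m³.
A CSTR operates uniformly at the exit composition, giving r_P = 0.4004 and r_Q = 1.666 (each k·C_A^n at C_A = 2.567).
Fraction of consumed A going to P: r_P/(r_P+r_Q) = 0.1938.
C_P = 0.1938·C_{A0}·X = 0.1938×6.90×0.628 = 0.840 kmol/m³.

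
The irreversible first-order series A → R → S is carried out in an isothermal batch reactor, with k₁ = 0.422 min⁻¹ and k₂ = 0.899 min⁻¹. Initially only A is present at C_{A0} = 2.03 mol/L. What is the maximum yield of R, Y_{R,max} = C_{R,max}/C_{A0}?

At the optimum, C_{R,max}/C_{A0} = (k₁/k₂)^[k₂/(k₂−k₁)].
= (0.422/0.899)^(0.899/(0.899−0.422)) = (0.4694)^(1.885) = 0.2404.

0.240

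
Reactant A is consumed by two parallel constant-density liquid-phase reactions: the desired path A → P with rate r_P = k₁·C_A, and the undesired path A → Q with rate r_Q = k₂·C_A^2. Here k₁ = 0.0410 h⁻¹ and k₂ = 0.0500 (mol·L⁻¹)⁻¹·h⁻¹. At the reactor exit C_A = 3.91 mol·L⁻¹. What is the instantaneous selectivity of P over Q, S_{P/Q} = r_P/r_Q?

S_{P/Q} = r_P/r_Q = (k₁·C_A)/(k₂·C_A^2) = (k₁/k₂)·C_A⁻¹.
= (0.0410×3.910) / (0.0500×3.910^2) = 0.1603/0.7644 = 0.210.
The undesired path is higher order in A, so low C_A (CSTR or dilute feed) favours P.

0.210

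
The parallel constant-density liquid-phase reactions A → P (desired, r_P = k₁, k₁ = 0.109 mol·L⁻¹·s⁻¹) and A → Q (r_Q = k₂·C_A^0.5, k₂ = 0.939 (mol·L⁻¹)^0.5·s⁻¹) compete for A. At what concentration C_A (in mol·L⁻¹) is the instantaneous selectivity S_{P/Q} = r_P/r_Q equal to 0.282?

S_{P/Q} = (k₁/k₂)·C_A^-0.5 ⇒ C_A = (S·k₂/k₁)^(-2).
= (0.282×0.939/0.109)^(-2) = (2.429)^(-2) = 0.169 mol·L⁻¹.

0.169 mol·L⁻¹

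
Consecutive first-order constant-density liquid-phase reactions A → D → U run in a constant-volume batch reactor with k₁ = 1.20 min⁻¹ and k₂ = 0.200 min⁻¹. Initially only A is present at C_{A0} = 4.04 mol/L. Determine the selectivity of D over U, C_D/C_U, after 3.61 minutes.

1.35

Solving the coupled first-order balances gives C_D(t) = [k₁/(k₂−k₁)]·C_{A0}·(e^(−k₁t) − e^(−k₂t)).
e^(−k₁t) = e^(−1.20×3.61) = e^(−4.332) = 0.01314; e^(−k₂t) = e^(−0.7220) = 0.4858.
C_D = 1.20×4.04/(0.200−1.20) × (0.01314−0.4858) = (-4.848)×(-0.4726) = 2.291 mol/L.
C_A = C_{A0}e^(−k₁t) = 0.05309 mol/L, so C_U = C_{A0}−C_A−C_D = 1.696 mol/L; C_D/C_U = 1.35.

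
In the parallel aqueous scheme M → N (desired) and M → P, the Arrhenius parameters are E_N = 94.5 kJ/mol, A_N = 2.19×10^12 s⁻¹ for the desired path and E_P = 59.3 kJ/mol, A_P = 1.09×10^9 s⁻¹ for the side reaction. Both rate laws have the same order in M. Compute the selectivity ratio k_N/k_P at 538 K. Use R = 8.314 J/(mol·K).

k_N/k_P = (A_N/A_P)·exp[−(E_N−E_P)/(RT)] = (A_N/A_P)·exp[(E_P−E_N)/(RT)].
(E_P−E_N)/(RT) = (59.3−94.5)×10³/(8.314×538) = -35200/4473 = -7.870.
k_N/k_P = (2.19×10^12/1.09×10^9)·exp(-7.870) = 2009 × 3.822×10^-4 = 0.768.
Since E_N > E_P, raising the temperature improves selectivity toward N.

0.768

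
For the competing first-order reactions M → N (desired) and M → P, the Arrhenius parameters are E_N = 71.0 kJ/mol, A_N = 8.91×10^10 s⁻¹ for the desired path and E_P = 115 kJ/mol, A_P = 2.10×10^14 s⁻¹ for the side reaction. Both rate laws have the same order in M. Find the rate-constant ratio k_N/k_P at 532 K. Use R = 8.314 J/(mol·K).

8.87

Since both paths have the same order in M, the concentration cancels and S_{N/P} = k_N/k_P = (A_N/A_P)·exp[(E_P−E_N)/(RT)].
(E_P−E_N)/(RT) = (115−71.0)×10³/(8.314×532) = 44000/4423 = 9.948.
k_N/k_P = (8.91×10^10/2.10×10^14)·exp(9.948) = 4.243×10^-4 × 20908 = 8.87.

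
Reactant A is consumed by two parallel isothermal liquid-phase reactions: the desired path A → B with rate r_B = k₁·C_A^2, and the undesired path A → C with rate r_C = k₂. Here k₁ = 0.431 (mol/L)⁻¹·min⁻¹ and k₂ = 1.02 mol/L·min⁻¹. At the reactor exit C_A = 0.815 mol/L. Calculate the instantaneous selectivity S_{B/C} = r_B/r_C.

0.281

S_{B/C} = r_B/r_C = (k₁·C_A^2)/(k₂) = (k₁/k₂)·C_A^2.
= (0.431×0.8150^2) / (1.02) = 0.2863/1.020 = 0.281.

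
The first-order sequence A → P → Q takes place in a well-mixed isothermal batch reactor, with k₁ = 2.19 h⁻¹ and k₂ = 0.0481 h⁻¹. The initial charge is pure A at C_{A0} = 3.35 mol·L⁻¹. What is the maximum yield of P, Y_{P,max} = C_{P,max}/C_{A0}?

For a first-order series the maximum intermediate yield is C_{P,max}/C_{A0} = (k₁/k₂)^[k₂/(k₂−k₁)].
= (2.19/0.0481)^(0.0481/(0.0481−2.19)) = (45.53)^(-0.02246) = 0.9178.

0.918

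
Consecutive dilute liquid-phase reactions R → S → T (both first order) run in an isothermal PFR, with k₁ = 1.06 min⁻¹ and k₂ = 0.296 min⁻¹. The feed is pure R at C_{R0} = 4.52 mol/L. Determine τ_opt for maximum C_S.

1.67 min

Setting dC_S/dτ = 0 gives τ_opt = ln(k₂/k₁)/(k₂−k₁).
= ln(0.296/1.06)/(0.296−1.06) = ln(0.2792)/-0.7640 = -1.276/-0.7640 = 1.67 min.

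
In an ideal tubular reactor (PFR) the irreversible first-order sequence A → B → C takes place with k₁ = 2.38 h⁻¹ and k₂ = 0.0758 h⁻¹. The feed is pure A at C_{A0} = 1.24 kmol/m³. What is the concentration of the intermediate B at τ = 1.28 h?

Solving the coupled first-order balances gives C_B(τ) = [k₁/(k₂−k₁)]·C_{A0}·(e^(−k₁τ) − e^(−k₂τ)).
e^(−k₁τ) = e^(−2.38×1.28) = e^(−3.046) = 0.04753; e^(−k₂τ) = e^(−0.09702) = 0.9075.
C_B = 2.38×1.24/(0.0758−2.38) × (0.04753−0.9075) = (-1.281)×(-0.8600) = 1.101 kmol/m³.

1.10 kmol/m³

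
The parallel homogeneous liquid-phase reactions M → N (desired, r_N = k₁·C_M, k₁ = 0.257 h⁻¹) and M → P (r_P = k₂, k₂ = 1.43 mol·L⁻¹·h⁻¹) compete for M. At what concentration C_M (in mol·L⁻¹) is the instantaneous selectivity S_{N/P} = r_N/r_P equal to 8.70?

48.4 mol·L⁻¹

S_{N/P} = (k₁/k₂)·C_M ⇒ C_M = S·k₂/k₁.
= 8.70×1.43/0.257 = 48.4 mol·L⁻¹.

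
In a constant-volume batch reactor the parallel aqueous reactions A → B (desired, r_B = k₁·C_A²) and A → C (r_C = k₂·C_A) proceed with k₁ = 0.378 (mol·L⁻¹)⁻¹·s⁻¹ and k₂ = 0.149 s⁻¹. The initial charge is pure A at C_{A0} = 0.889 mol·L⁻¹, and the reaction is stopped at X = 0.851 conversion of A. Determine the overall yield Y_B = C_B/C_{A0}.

C_A = C_{A0}(1−X) = 0.1325 mol·L⁻¹.
Along a PFR/batch, dC_C/dC_A = −r_C/(r_B+r_C) = −k₂/(k₂+k₁·C_A).
Integrating from C_{A0} to C_A: C_C = (0.149/0.378)·ln[(0.149+0.378·0.889)/(0.149+0.378·0.132)] = 0.3942·ln(0.4850/0.1991) = 0.3510 mol·L⁻¹.
Then C_B = (C_{A0}−C_A) − C_C = 0.7565 − 0.3510 = 0.4055 mol·L⁻¹.
Y_B = C_B/C_{A0} = 0.4055/0.889 = 0.456.

0.456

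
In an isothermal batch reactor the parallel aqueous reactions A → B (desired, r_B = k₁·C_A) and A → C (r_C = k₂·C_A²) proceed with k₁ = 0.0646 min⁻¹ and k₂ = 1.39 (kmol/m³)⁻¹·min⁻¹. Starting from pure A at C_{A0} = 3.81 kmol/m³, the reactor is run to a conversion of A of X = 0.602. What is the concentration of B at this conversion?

C_A = C_{A0}(1−X) = 1.516 kmol/m³.
Along a PFR/batch, dC_B/dC_A = −r_B/(r_B+r_C) = −k₁/(k₁+k₂·C_A).
Integrating from C_{A0} to C_A: C_B = (0.0646/1.39)·ln[(0.0646+1.39·3.81)/(0.0646+1.39·1.52)] = 0.04647·ln(5.361/2.172) = 0.04198 kmol/m³.

0.0420 kmol/m³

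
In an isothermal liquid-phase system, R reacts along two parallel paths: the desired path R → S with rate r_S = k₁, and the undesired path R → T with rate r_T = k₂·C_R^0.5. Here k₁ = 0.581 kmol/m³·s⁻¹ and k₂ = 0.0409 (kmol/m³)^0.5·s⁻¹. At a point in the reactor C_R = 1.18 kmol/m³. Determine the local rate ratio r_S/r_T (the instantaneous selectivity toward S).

S_{S/T} = r_S/r_T = (k₁)/(k₂·C_R^0.5) = (k₁/k₂)·C_R^-0.5.
= (0.581) / (0.0409×1.180^0.5) = 0.5810/0.04443 = 13.1.
The undesired path is higher order in R, so low C_R (CSTR or dilute feed) favours S.

13.1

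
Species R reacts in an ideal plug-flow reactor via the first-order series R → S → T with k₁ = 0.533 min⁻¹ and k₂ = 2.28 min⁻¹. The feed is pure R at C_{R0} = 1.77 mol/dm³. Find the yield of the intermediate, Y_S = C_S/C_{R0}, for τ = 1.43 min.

Solving the coupled first-order balances gives C_S(τ) = [k₁/(k₂−k₁)]·C_{R0}·(e^(−k₁τ) − e^(−k₂τ)).
e^(−k₁τ) = e^(−0.533×1.43) = e^(−0.7622) = 0.4666; e^(−k₂τ) = e^(−3.260) = 0.03837.
C_S = 0.533×1.77/(2.28−0.533) × (0.4666−0.03837) = 0.5400×0.4283 = 0.2313 mol/dm³.
Y_S = C_S/C_{R0} = 0.2313/1.77 = 0.131.

0.131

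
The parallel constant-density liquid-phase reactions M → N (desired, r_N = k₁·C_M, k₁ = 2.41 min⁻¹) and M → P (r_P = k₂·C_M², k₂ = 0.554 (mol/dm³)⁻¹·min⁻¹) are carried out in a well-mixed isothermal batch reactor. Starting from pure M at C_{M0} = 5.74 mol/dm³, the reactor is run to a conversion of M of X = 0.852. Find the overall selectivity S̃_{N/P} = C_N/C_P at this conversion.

C_M = C_{M0}(1−X) = 0.8495 mol/dm³.
Along a PFR/batch, dC_N/dC_M = −r_N/(r_N+r_P) = −k₁/(k₁+k₂·C_M).
Integrating from C_{M0} to C_M: C_N = (2.41/0.554)·ln[(2.41+0.554·5.74)/(2.41+0.554·0.850)] = 4.350·ln(5.590/2.881) = 2.884 mol/dm³.
C_P = (C_{M0}−C_M)−C_N = 2.006 mol/dm³; S̃_{N/P} = 2.884/2.006 = 1.44.

1.44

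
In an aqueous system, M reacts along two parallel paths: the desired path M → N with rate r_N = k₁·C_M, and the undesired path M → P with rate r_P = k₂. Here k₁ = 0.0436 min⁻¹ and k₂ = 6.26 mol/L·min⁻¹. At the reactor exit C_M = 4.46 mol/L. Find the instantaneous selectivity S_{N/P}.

S_{N/P} = r_N/r_P = (k₁·C_M)/(k₂) = (k₁/k₂)·C_M.
= (0.0436×4.460) / (6.26) = 0.1945/6.260 = 0.0311.
Since the desired path is higher order in M, keeping C_M high (PFR or concentrated feed) favours N.

0.0311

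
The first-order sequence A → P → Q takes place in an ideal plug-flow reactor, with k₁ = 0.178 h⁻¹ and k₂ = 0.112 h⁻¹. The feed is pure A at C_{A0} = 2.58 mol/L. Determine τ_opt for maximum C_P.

Setting dC_P/dτ = 0 gives τ_opt = ln(k₂/k₁)/(k₂−k₁).
= ln(0.112/0.178)/(0.112−0.178) = ln(0.6292)/-0.06600 = -0.4633/-0.06600 = 7.02 h.

7.02 h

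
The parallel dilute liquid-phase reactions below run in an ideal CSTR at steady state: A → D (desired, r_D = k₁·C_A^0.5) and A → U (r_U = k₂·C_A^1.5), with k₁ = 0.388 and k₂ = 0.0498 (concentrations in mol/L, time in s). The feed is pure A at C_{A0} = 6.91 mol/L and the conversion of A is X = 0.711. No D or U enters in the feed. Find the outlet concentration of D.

Exit C_A = C_{A0}(1−X) = 6.91×0.289 = 1.997 mol/L.
In a CSTR the entire volume is at exit conditions, so r_D = 0.388×1.997^0.5 = 0.5483 and r_U = 0.0498×1.997^1.5 = 0.1405.
Fraction of consumed A going to D: r_D/(r_D+r_U) = 0.7960.
C_D = 0.7960·C_{A0}·X = 0.7960×6.91×0.711 = 3.91 mol/L.

3.91 mol/L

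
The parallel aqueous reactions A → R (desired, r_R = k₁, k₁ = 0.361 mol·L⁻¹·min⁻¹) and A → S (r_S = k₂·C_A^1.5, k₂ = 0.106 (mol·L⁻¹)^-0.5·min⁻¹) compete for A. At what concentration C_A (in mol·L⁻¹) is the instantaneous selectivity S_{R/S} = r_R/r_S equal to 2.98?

1.09 mol·L⁻¹

S_{R/S} = (k₁/k₂)·C_A^-1.5 ⇒ C_A = (S·k₂/k₁)^(1/(-1.5)).
= (2.98×0.106/0.361)^(-0.6667) = (0.8750)^(-0.6667) = 1.09 mol·L⁻¹.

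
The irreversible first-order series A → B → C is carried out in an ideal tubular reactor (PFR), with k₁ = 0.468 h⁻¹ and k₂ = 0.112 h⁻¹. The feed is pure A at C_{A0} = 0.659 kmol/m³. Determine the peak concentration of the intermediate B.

0.420 kmol/m³

Evaluating C_B at τ_opt = ln(k₂/k₁)/(k₂−k₁) gives C_{B,max}/C_{A0} = (k₁/k₂)^[k₂/(k₂−k₁)].
= (0.468/0.112)^(0.112/(0.112−0.468)) = (4.179)^(-0.3146) = 0.6377.
C_{B,max} = 0.6377×0.659 = 0.420 kmol/m³.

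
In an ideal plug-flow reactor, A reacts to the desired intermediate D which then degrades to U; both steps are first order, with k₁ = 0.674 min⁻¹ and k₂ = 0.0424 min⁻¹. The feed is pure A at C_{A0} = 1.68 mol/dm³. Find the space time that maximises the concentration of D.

The intermediate peaks when r₁ = r₂, i.e. k₁e^(−k₁τ) = k₂e^(−k₂τ), giving τ_opt = ln(k₂/k₁)/(k₂−k₁).
= ln(0.0424/0.674)/(0.0424−0.674) = ln(0.06291)/-0.6316 = -2.766/-0.6316 = 4.38 min.

4.38 min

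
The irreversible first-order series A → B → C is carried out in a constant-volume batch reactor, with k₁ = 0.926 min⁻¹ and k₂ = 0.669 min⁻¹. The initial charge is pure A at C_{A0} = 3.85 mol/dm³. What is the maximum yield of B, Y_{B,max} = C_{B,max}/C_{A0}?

At the optimum, C_{B,max}/C_{A0} = (k₁/k₂)^[k₂/(k₂−k₁)].
= (0.926/0.669)^(0.669/(0.669−0.926)) = (1.384)^(-2.603) = 0.4290.

0.429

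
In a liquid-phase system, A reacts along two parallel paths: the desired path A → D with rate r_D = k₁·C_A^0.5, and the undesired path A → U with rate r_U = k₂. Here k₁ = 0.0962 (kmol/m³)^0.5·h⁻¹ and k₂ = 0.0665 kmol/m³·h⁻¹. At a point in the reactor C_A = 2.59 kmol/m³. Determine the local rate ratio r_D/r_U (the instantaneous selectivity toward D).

S_{D/U} = r_D/r_U = (k₁·C_A^0.5)/(k₂) = (k₁/k₂)·C_A^0.5.
= (0.0962×2.590^0.5) / (0.0665) = 0.1548/0.06650 = 2.33.

2.33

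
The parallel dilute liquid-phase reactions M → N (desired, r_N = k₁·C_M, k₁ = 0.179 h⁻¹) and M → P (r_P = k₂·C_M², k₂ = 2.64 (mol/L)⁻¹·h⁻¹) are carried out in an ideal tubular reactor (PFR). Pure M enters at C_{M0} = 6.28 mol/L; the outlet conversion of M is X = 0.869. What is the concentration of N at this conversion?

0.133 mol/L

C_M = C_{M0}(1−X) = 0.8227 mol/L.
Along a PFR/batch, dC_N/dC_M = −r_N/(r_N+r_P) = −k₁/(k₁+k₂·C_M).
Integrating from C_{M0} to C_M: C_N = (0.179/2.64)·ln[(0.179+2.64·6.28)/(0.179+2.64·0.823)] = 0.06780·ln(16.76/2.351) = 0.1332 mol/L.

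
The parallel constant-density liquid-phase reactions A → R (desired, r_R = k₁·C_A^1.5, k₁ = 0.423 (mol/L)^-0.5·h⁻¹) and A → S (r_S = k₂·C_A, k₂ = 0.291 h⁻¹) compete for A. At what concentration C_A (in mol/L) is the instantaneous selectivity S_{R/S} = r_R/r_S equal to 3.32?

5.22 mol/L

S_{R/S} = (k₁/k₂)·C_A^0.5 ⇒ C_A = (S·k₂/k₁)^(2).
= (3.32×0.291/0.423)^(2) = (2.284)^(2) = 5.22 mol/L.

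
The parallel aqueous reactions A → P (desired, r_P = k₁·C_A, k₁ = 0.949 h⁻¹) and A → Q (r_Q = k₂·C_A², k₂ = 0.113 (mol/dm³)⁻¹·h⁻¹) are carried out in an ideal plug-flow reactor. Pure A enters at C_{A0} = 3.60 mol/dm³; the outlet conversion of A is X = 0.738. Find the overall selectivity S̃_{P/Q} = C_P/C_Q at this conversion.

C_A = C_{A0}(1−X) = 0.9432 mol/dm³.
Along a PFR/batch, dC_P/dC_A = −r_P/(r_P+r_Q) = −k₁/(k₁+k₂·C_A).
Integrating from C_{A0} to C_A: C_P = (0.949/0.113)·ln[(0.949+0.113·3.60)/(0.949+0.113·0.943)] = 8.398·ln(1.356/1.056) = 2.102 mol/dm³.
C_Q = (C_{A0}−C_A)−C_P = 0.5547 mol/dm³; S̃_{P/Q} = 2.102/0.5547 = 3.79.

3.79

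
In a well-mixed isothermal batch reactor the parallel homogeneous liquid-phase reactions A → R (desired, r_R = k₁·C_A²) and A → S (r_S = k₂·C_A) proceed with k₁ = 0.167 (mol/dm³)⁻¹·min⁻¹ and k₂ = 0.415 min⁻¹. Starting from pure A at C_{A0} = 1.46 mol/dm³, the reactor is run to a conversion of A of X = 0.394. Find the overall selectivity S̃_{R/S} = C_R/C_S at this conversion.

C_A = C_{A0}(1−X) = 0.8848 mol/dm³.
Along a PFR/batch, dC_S/dC_A = −r_S/(r_R+r_S) = −k₂/(k₂+k₁·C_A).
Integrating from C_{A0} to C_A: C_S = (0.415/0.167)·ln[(0.415+0.167·1.46)/(0.415+0.167·0.885)] = 2.485·ln(0.6588/0.5628) = 0.3917 mol/dm³.
Then C_R = (C_{A0}−C_A) − C_S = 0.5752 − 0.3917 = 0.1836 mol/dm³.
S̃_{R/S} = C_R/C_S = 0.1836/0.3917 = 0.469.

0.469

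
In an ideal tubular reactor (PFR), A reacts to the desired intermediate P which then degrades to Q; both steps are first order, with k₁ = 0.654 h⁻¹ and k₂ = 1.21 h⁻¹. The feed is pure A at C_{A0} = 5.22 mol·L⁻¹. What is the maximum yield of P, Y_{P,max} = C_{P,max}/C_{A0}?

0.262

For a first-order series the maximum intermediate yield is C_{P,max}/C_{A0} = (k₁/k₂)^[k₂/(k₂−k₁)].
= (0.654/1.21)^(1.21/(1.21−0.654)) = (0.5405)^(2.176) = 0.2621.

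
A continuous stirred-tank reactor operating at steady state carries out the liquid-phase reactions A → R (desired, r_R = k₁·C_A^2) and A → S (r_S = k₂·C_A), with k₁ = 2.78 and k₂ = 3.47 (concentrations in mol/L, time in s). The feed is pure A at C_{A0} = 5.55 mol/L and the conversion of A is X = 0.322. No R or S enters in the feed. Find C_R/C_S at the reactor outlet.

Exit C_A = C_{A0}(1−X) = 5.55×0.678 = 3.763 mol/L.
A CSTR operates uniformly at the exit composition, giving r_R = 39.36 and r_S = 13.06 (each k·C_A^n at C_A = 3.763).
Overall selectivity = C_R/C_S = r_Rτ/(r_Sτ) = r_R/r_S = 3.01.

3.01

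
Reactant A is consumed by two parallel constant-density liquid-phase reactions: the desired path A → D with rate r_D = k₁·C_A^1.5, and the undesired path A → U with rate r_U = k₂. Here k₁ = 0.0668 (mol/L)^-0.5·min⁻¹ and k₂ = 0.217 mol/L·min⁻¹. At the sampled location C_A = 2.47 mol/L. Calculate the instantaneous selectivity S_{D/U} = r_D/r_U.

S_{D/U} = r_D/r_U = (k₁·C_A^1.5)/(k₂) = (k₁/k₂)·C_A^1.5.
= (0.0668×2.470^1.5) / (0.217) = 0.2593/0.2170 = 1.19.
Since the desired path is higher order in A, keeping C_A high (PFR or concentrated feed) favours D.

1.19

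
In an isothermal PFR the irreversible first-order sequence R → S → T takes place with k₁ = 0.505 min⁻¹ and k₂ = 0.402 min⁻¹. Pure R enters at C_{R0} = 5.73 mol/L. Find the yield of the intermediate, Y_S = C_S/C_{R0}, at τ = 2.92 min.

0.394

Solving the coupled first-order balances gives C_S(τ) = [k₁/(k₂−k₁)]·C_{R0}·(e^(−k₁τ) − e^(−k₂τ)).
e^(−k₁τ) = e^(−0.505×2.92) = e^(−1.475) = 0.2289; e^(−k₂τ) = e^(−1.174) = 0.3092.
C_S = 0.505×5.73/(0.402−0.505) × (0.2289−0.3092) = (-28.09)×(-0.08031) = 2.256 mol/L.
Y_S = C_S/C_{R0} = 2.256/5.73 = 0.394.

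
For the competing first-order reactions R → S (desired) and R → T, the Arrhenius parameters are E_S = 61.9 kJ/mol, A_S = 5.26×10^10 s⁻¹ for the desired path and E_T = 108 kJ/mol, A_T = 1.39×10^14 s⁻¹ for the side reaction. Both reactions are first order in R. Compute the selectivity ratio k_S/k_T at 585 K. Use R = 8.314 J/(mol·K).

4.95

With equal orders, S_{S/T} = k_S/k_T = (A_S/A_T)·exp[(E_T−E_S)/(RT)].
(E_T−E_S)/(RT) = (108−61.9)×10³/(8.314×585) = 46100/4864 = 9.478.
k_S/k_T = (5.26×10^10/1.39×10^14)·exp(9.478) = 3.784×10^-4 × 13074 = 4.95.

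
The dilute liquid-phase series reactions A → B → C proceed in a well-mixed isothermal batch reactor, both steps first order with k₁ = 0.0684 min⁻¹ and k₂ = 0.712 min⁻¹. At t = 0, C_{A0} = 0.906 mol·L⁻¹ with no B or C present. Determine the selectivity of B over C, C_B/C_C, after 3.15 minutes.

The intermediate concentration in a first-order A→B→C sequence is C_B = k₁C_{A0}(e^(−k₁t) − e^(−k₂t))/(k₂−k₁).
e^(−k₁t) = e^(−0.0684×3.15) = e^(−0.2155) = 0.8062; e^(−k₂t) = e^(−2.243) = 0.1062.
C_B = 0.0684×0.906/(0.712−0.0684) × (0.8062−0.1062) = 0.09629×0.7000 = 0.06740 mol·L⁻¹.
C_A = C_{A0}e^(−k₁t) = 0.7304 mol·L⁻¹, so C_C = C_{A0}−C_A−C_B = 0.1082 mol·L⁻¹; C_B/C_C = 0.623.

0.623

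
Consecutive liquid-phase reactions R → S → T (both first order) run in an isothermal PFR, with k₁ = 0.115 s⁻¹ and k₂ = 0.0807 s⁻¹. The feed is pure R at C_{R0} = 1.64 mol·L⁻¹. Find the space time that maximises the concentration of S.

10.3 s

For first-order series the maximum of C_S occurs at τ_opt = ln(k₂/k₁)/(k₂−k₁).
= ln(0.0807/0.115)/(0.0807−0.115) = ln(0.7017)/-0.03430 = -0.3542/-0.03430 = 10.3 s.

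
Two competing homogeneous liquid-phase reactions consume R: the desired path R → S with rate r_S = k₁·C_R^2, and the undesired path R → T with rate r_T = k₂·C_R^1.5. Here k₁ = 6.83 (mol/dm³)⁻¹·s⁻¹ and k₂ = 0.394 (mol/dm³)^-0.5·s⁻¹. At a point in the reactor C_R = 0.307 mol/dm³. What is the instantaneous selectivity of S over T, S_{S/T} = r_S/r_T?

S_{S/T} = r_S/r_T = (k₁·C_R^2)/(k₂·C_R^1.5) = (k₁/k₂)·C_R^0.5.
= (6.83×0.3070^2) / (0.394×0.3070^1.5) = 0.6437/0.06702 = 9.60.
Since the desired path is higher order in R, keeping C_R high (PFR or concentrated feed) favours S.

9.60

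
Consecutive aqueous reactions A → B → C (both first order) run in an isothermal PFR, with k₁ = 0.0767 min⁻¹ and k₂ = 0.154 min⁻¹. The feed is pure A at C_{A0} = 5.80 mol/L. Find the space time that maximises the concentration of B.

9.02 min

The intermediate peaks when r₁ = r₂, i.e. k₁e^(−k₁τ) = k₂e^(−k₂τ), giving τ_opt = ln(k₂/k₁)/(k₂−k₁).
= ln(0.154/0.0767)/(0.154−0.0767) = ln(2.008)/0.07730 = 0.6971/0.07730 = 9.02 min.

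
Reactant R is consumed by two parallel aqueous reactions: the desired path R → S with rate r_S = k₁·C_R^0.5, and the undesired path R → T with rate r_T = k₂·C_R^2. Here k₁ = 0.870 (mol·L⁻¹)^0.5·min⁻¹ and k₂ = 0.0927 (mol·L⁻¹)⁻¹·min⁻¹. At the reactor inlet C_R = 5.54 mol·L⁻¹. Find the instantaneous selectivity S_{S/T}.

S_{S/T} = r_S/r_T = (k₁·C_R^0.5)/(k₂·C_R^2) = (k₁/k₂)·C_R^-1.5.
= (0.870×5.540^0.5) / (0.0927×5.540^2) = 2.048/2.845 = 0.720.
The undesired path is higher order in R, so low C_R (CSTR or dilute feed) favours S.

0.720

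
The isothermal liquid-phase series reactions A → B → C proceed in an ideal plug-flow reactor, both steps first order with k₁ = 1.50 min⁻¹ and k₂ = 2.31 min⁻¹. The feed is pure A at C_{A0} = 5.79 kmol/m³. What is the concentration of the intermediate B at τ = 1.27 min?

1.03 kmol/m³

For first-order series with pure A initially, C_B(τ) = k₁C_{A0}/(k₂−k₁)·(e^(−k₁τ) − e^(−k₂τ)).
e^(−k₁τ) = e^(−1.50×1.27) = e^(−1.905) = 0.1488; e^(−k₂τ) = e^(−2.934) = 0.05320.
C_B = 1.50×5.79/(2.31−1.50) × (0.1488−0.05320) = 10.72×0.09562 = 1.025 kmol/m³.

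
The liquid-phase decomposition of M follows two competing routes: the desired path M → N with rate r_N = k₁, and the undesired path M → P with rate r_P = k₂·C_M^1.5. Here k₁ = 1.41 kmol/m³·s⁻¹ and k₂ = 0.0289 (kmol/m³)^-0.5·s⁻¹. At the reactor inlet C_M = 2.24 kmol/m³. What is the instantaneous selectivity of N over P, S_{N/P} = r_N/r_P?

14.6

S_{N/P} = r_N/r_P = (k₁)/(k₂·C_M^1.5) = (k₁/k₂)·C_M^-1.5.
= (1.41) / (0.0289×2.240^1.5) = 1.410/0.09689 = 14.6.
The undesired path is higher order in M, so low C_M (CSTR or dilute feed) favours N.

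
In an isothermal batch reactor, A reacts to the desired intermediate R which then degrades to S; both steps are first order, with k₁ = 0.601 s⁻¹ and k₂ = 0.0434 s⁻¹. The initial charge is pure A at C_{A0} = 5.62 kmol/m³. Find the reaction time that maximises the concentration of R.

For first-order series the maximum of C_R occurs at t_opt = ln(k₂/k₁)/(k₂−k₁).
= ln(0.0434/0.601)/(0.0434−0.601) = ln(0.07221)/-0.5576 = -2.628/-0.5576 = 4.71 s.

4.71 s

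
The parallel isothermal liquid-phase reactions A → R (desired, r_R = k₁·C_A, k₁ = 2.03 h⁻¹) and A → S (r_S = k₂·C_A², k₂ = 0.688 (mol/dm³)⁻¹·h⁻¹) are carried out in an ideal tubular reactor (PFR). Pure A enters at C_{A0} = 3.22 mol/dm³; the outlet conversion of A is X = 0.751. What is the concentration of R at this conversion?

C_A = C_{A0}(1−X) = 0.8018 mol/dm³.
Along a PFR/batch, dC_R/dC_A = −r_R/(r_R+r_S) = −k₁/(k₁+k₂·C_A).
Integrating from C_{A0} to C_A: C_R = (2.03/0.688)·ln[(2.03+0.688·3.22)/(2.03+0.688·0.802)] = 2.951·ln(4.245/2.582) = 1.468 mol/dm³.

1.47 mol/dm³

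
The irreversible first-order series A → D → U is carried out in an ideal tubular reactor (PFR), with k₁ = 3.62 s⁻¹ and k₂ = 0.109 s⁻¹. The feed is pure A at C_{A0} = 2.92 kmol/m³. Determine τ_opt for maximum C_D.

The intermediate peaks when r₁ = r₂, i.e. k₁e^(−k₁τ) = k₂e^(−k₂τ), giving τ_opt = ln(k₂/k₁)/(k₂−k₁).
= ln(0.109/3.62)/(0.109−3.62) = ln(0.03011)/-3.511 = -3.503/-3.511 = 0.998 s.

0.998 s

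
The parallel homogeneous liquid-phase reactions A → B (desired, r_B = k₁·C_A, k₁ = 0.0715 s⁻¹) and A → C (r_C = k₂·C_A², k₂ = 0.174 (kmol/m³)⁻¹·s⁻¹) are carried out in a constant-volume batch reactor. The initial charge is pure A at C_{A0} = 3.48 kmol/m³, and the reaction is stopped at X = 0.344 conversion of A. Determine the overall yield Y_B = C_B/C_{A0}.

C_A = C_{A0}(1−X) = 2.283 kmol/m³.
Along a PFR/batch, dC_B/dC_A = −r_B/(r_B+r_C) = −k₁/(k₁+k₂·C_A).
Integrating from C_{A0} to C_A: C_B = (0.0715/0.174)·ln[(0.0715+0.174·3.48)/(0.0715+0.174·2.28)] = 0.4109·ln(0.6770/0.4687) = 0.1511 kmol/m³.
Y_B = C_B/C_{A0} = 0.1511/3.48 = 0.0434.

0.0434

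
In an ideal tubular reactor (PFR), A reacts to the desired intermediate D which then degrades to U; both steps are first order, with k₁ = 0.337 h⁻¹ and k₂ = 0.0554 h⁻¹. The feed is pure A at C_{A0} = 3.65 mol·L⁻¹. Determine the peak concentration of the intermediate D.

For a first-order series the maximum intermediate yield is C_{D,max}/C_{A0} = (k₁/k₂)^[k₂/(k₂−k₁)].
= (0.337/0.0554)^(0.0554/(0.0554−0.337)) = (6.083)^(-0.1967) = 0.7010.
C_{D,max} = 0.7010×3.65 = 2.56 mol·L⁻¹.

2.56 mol·L⁻¹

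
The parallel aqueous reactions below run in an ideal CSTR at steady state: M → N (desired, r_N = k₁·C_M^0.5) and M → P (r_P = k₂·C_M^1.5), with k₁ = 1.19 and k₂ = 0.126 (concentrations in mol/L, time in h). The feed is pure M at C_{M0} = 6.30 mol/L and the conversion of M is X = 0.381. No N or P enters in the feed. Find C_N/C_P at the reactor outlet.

2.42

Exit C_M = C_{M0}(1−X) = 6.30×0.619 = 3.900 mol/L.
A CSTR operates uniformly at the exit composition, giving r_N = 2.350 and r_P = 0.9703 (each k·C_M^n at C_M = 3.900).
Overall selectivity = C_N/C_P = r_Nτ/(r_Pτ) = r_N/r_P = 2.42.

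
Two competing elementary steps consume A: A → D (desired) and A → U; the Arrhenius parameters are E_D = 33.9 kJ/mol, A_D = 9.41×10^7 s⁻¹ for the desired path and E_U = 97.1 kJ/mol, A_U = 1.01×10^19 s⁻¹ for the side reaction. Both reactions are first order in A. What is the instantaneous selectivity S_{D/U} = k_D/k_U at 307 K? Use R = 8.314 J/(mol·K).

k_D/k_U = (A_D/A_U)·exp[−(E_D−E_U)/(RT)] = (A_D/A_U)·exp[(E_U−E_D)/(RT)].
(E_U−E_D)/(RT) = (97.1−33.9)×10³/(8.314×307) = 63200/2552 = 24.76.
k_D/k_U = (9.41×10^7/1.01×10^19)·exp(24.76) = 9.317×10^-12 × 5.670×10^10 = 0.528.

0.528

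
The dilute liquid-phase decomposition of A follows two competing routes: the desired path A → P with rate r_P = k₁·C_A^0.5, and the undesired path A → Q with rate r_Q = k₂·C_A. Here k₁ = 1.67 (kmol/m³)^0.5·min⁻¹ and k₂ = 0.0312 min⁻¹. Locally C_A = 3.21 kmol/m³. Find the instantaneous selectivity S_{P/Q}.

S_{P/Q} = r_P/r_Q = (k₁·C_A^0.5)/(k₂·C_A) = (k₁/k₂)·C_A^-0.5.
= (1.67×3.210^0.5) / (0.0312×3.210) = 2.992/0.1002 = 29.9.

29.9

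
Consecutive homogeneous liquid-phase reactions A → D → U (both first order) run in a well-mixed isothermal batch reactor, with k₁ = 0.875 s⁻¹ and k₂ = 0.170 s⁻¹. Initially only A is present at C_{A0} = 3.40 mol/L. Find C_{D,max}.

At the optimum, C_{D,max}/C_{A0} = (k₁/k₂)^[k₂/(k₂−k₁)].
= (0.875/0.170)^(0.170/(0.170−0.875)) = (5.147)^(-0.2411) = 0.6736.
C_{D,max} = 0.6736×3.40 = 2.29 mol/L.

2.29 mol/L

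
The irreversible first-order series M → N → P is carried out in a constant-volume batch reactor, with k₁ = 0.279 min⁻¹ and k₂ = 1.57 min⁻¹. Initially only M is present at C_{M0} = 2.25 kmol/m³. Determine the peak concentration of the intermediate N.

At the optimum, C_{N,max}/C_{M0} = (k₁/k₂)^[k₂/(k₂−k₁)].
= (0.279/1.57)^(1.57/(1.57−0.279)) = (0.1777)^(1.216) = 0.1223.
C_{N,max} = 0.1223×2.25 = 0.275 kmol/m³.

0.275 kmol/m³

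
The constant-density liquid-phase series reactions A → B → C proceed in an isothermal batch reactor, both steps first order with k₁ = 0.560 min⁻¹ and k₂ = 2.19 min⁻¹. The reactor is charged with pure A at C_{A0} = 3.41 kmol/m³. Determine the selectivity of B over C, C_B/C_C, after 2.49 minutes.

The intermediate concentration in a first-order A→B→C sequence is C_B = k₁C_{A0}(e^(−k₁t) − e^(−k₂t))/(k₂−k₁).
e^(−k₁t) = e^(−0.560×2.49) = e^(−1.394) = 0.2480; e^(−k₂t) = e^(−5.453) = 0.004283.
C_B = 0.560×3.41/(2.19−0.560) × (0.2480−0.004283) = 1.172×0.2437 = 0.2855 kmol/m³.
C_A = C_{A0}e^(−k₁t) = 0.8456 kmol/m³, so C_C = C_{A0}−C_A−C_B = 2.279 kmol/m³; C_B/C_C = 0.125.

0.125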